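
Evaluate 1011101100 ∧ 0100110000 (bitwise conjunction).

AND: 1 only when both bits are 1
  1011101100
& 0100110000
------------
  0000100000
Decimal: 748 & 304 = 32



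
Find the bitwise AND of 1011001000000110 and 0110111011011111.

AND: 1 only when both bits are 1
  1011001000000110
& 0110111011011111
------------------
  0010001000000110
Decimal: 45574 & 28383 = 8710



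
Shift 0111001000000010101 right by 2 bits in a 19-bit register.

Original: 0111001000000010101 (decimal 233493)
Shift right by 2 positions
Drop the 2 low bits; fill with zeros on the left
Result: 0001110010000000101 (decimal 58373)
Equivalent: 233493 >> 2 = 233493 ÷ 2^2 = 58373



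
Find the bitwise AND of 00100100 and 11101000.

AND: 1 only when both bits are 1
  00100100
& 11101000
----------
  00100000
Decimal: 36 & 232 = 32



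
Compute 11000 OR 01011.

OR: 1 when either bit is 1
  11000
| 01011
-------
  11011
Decimal: 24 | 11 = 27



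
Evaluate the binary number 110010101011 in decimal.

Sum of powers of 2 for each 1-bit:
2^0 + 2^1 + 2^3 + 2^5 + 2^7 + 2^10 + 2^11
= 1 + 2 + 8 + 32 + 128 + 1024 + 2048
= 3243



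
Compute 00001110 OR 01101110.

OR: 1 when either bit is 1
  00001110
| 01101110
----------
  01101110
Decimal: 14 | 110 = 110



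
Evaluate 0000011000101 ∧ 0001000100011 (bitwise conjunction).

AND: 1 only when both bits are 1
  0000011000101
& 0001000100011
---------------
  0000000000001
Decimal: 197 & 547 = 1



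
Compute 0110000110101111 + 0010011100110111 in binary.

Add column by column from the right: bit + bit + carry-in; write the sum mod 2, carry 1 when the sum is 2 or 3.
carry:  1100111001111110
        0110000110101111
+       0010011100110111
------------------------
       01000100011100110
(the carry out of the leftmost column, 0, becomes the leading bit)
Decimal check:
  0110000110101111 = 16384 + 8192 + 256 + 128 + 32 + 8 + 4 + 2 + 1 = 25007
  0010011100110111 = 8192 + 1024 + 512 + 256 + 32 + 16 + 4 + 2 + 1 = 10039
  25007 + 10039 = 35046, and 01000100011100110 = 32768 + 2048 + 128 + 64 + 32 + 4 + 2 = 35046 ✓



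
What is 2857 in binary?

Using repeated division by 2:
2857 ÷ 2 = 1428 remainder 1
1428 ÷ 2 = 714 remainder 0
714 ÷ 2 = 357 remainder 0
357 ÷ 2 = 178 remainder 1
178 ÷ 2 = 89 remainder 0
89 ÷ 2 = 44 remainder 1
44 ÷ 2 = 22 remainder 0
22 ÷ 2 = 11 remainder 0
11 ÷ 2 = 5 remainder 1
5 ÷ 2 = 2 remainder 1
2 ÷ 2 = 1 remainder 0
1 ÷ 2 = 0 remainder 1
Reading remainders bottom to top: 101100101001



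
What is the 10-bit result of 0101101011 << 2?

Original: 0101101011 (decimal 363)
Shift left by 2 positions
Append 2 zeros on the right and drop the 2 high bits that overflow the 10-bit width
Result: 0110101100 (decimal 428)
Equivalent: 363 << 2 = 363 × 2^2 = 1452, truncated to 10 bits = 428



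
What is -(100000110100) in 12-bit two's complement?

Original (sign bit 1, negative): 100000110100
Step 1 - Invert all bits: 011111001011
Step 2 - Add 1: 011111001100
Verification: 100000110100 + 011111001100 = 1000000000000; discarding the end carry (carry out of the top bit) leaves the 12-bit value 000000000000, as required for x + (-x)



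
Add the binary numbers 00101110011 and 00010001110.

Add column by column from the right: bit + bit + carry-in; write the sum mod 2, carry 1 when the sum is 2 or 3.
carry:  01111111100
        00101110011
+       00010001110
-------------------
       001000000001
(the carry out of the leftmost column, 0, becomes the leading bit)
Decimal check:
  00101110011 = 256 + 64 + 32 + 16 + 2 + 1 = 371
  00010001110 = 128 + 8 + 4 + 2 = 142
  371 + 142 = 513, and 001000000001 = 512 + 1 = 513 ✓



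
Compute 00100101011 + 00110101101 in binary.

Add column by column from the right: bit + bit + carry-in; write the sum mod 2, carry 1 when the sum is 2 or 3.
carry:  01001011110
        00100101011
+       00110101101
-------------------
       001011011000
(the carry out of the leftmost column, 0, becomes the leading bit)
Decimal check:
  00100101011 = 256 + 32 + 8 + 2 + 1 = 299
  00110101101 = 256 + 128 + 32 + 8 + 4 + 1 = 429
  299 + 429 = 728, and 001011011000 = 512 + 128 + 64 + 16 + 8 = 728 ✓



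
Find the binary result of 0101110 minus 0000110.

Method 1 - Direct subtraction (column by column from the right: bit − bit − borrow-in; if negative, add 2 and borrow 1 from the next column):
borrow: 0000000
        0101110
-       0000110
---------------
        0101000

Method 2 - Add two's complement:
Two's complement of 0000110: invert → 1111001, add 1 → 1111010
  0101110
+ 1111010
---------
 10101000  (end carry out of the top bit = 1)
Discarding the end carry: 0101000
Decimal check:
  0101110 = 32 + 8 + 4 + 2 = 46
  0000110 = 4 + 2 = 6
  46 - 6 = 40, and 0101000 = 32 + 8 = 40 ✓



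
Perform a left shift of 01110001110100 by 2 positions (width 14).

Original: 01110001110100 (decimal 7284)
Shift left by 2 positions
Append 2 zeros on the right and drop the 2 high bits that overflow the 14-bit width
Result: 11000111010000 (decimal 12752)
Equivalent: 7284 << 2 = 7284 × 2^2 = 29136, truncated to 14 bits = 12752



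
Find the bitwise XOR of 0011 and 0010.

XOR: 1 when bits differ
  0011
^ 0010
------
  0001
Decimal: 3 ^ 2 = 1



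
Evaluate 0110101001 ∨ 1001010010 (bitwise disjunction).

OR: 1 when either bit is 1
  0110101001
| 1001010010
------------
  1111111011
Decimal: 425 | 594 = 1019



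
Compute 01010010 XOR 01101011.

XOR: 1 when bits differ
  01010010
^ 01101011
----------
  00111001
Decimal: 82 ^ 107 = 57



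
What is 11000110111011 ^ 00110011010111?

XOR: 1 when bits differ
  11000110111011
^ 00110011010111
----------------
  11110101101100
Decimal: 12731 ^ 3287 = 15724



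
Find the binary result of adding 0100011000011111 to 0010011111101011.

Add column by column from the right: bit + bit + carry-in; write the sum mod 2, carry 1 when the sum is 2 or 3.
carry:  0000111111111110
        0100011000011111
+       0010011111101011
------------------------
       00110111000001010
(the carry out of the leftmost column, 0, becomes the leading bit)
Decimal check:
  0100011000011111 = 16384 + 1024 + 512 + 16 + 8 + 4 + 2 + 1 = 17951
  0010011111101011 = 8192 + 1024 + 512 + 256 + 128 + 64 + 32 + 8 + 2 + 1 = 10219
  17951 + 10219 = 28170, and 00110111000001010 = 16384 + 8192 + 2048 + 1024 + 512 + 8 + 2 = 28170 ✓



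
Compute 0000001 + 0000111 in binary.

Add column by column from the right: bit + bit + carry-in; write the sum mod 2, carry 1 when the sum is 2 or 3.
carry:  0001110
        0000001
+       0000111
---------------
       00001000
(the carry out of the leftmost column, 0, becomes the leading bit)
Decimal check:
  0000001 = 1
  0000111 = 4 + 2 + 1 = 7
  1 + 7 = 8, and 00001000 = 8 ✓



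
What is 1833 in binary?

Using repeated division by 2:
1833 ÷ 2 = 916 remainder 1
916 ÷ 2 = 458 remainder 0
458 ÷ 2 = 229 remainder 0
229 ÷ 2 = 114 remainder 1
114 ÷ 2 = 57 remainder 0
57 ÷ 2 = 28 remainder 1
28 ÷ 2 = 14 remainder 0
14 ÷ 2 = 7 remainder 0
7 ÷ 2 = 3 remainder 1
3 ÷ 2 = 1 remainder 1
1 ÷ 2 = 0 remainder 1
Reading remainders bottom to top: 11100101001



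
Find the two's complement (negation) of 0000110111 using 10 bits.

Original: 0000110111
Step 1 - Invert all bits: 1111001000
Step 2 - Add 1: 1111001001
Verification: 0000110111 + 1111001001 = 10000000000; discarding the end carry (carry out of the top bit) leaves the 10-bit value 0000000000, as required for x + (-x)



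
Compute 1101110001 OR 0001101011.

OR: 1 when either bit is 1
  1101110001
| 0001101011
------------
  1101111011
Decimal: 881 | 107 = 891



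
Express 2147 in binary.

Using repeated division by 2:
2147 ÷ 2 = 1073 remainder 1
1073 ÷ 2 = 536 remainder 1
536 ÷ 2 = 268 remainder 0
268 ÷ 2 = 134 remainder 0
134 ÷ 2 = 67 remainder 0
67 ÷ 2 = 33 remainder 1
33 ÷ 2 = 16 remainder 1
16 ÷ 2 = 8 remainder 0
8 ÷ 2 = 4 remainder 0
4 ÷ 2 = 2 remainder 0
2 ÷ 2 = 1 remainder 0
1 ÷ 2 = 0 remainder 1
Reading remainders bottom to top: 100001100011



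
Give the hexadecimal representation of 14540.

Using repeated division by 16 (digits 10–15 are A–F):
14540 ÷ 16 = 908 remainder 12 (C)
908 ÷ 16 = 56 remainder 12 (C)
56 ÷ 16 = 3 remainder 8
3 ÷ 16 = 0 remainder 3
Reading remainders bottom to top: 38CC



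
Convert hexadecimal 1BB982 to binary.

Convert each hex digit to 4 bits:
  1 = 0001
  B = 1011
  B = 1011
  9 = 1001
  8 = 1000
  2 = 0010
Concatenate: 000110111011100110000010



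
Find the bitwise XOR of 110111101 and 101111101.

XOR: 1 when bits differ
  110111101
^ 101111101
-----------
  011000000
Decimal: 445 ^ 381 = 192



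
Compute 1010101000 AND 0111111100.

AND: 1 only when both bits are 1
  1010101000
& 0111111100
------------
  0010101000
Decimal: 680 & 508 = 168



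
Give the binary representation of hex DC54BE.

Convert each hex digit to 4 bits:
  D = 1101
  C = 1100
  5 = 0101
  4 = 0100
  B = 1011
  E = 1110
Concatenate: 110111000101010010111110



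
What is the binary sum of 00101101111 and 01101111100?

Add column by column from the right: bit + bit + carry-in; write the sum mod 2, carry 1 when the sum is 2 or 3.
carry:  11011111000
        00101101111
+       01101111100
-------------------
       010011101011
(the carry out of the leftmost column, 0, becomes the leading bit)
Decimal check:
  00101101111 = 256 + 64 + 32 + 8 + 4 + 2 + 1 = 367
  01101111100 = 512 + 256 + 64 + 32 + 16 + 8 + 4 = 892
  367 + 892 = 1259, and 010011101011 = 1024 + 128 + 64 + 32 + 8 + 2 + 1 = 1259 ✓



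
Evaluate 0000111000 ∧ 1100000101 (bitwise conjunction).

AND: 1 only when both bits are 1
  0000111000
& 1100000101
------------
  0000000000
Decimal: 56 & 773 = 0



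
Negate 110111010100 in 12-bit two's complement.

Original (sign bit 1, negative): 110111010100
Step 1 - Invert all bits: 001000101011
Step 2 - Add 1: 001000101100
Verification: 110111010100 + 001000101100 = 1000000000000; discarding the end carry (carry out of the top bit) leaves the 12-bit value 000000000000, as required for x + (-x)



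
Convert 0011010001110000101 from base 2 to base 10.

Sum of powers of 2 for each 1-bit:
2^0 + 2^2 + 2^7 + 2^8 + 2^9 + 2^13 + 2^15 + 2^16
= 1 + 4 + 128 + 256 + 512 + 8192 + 32768 + 65536
= 107397



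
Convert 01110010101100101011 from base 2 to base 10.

Sum of powers of 2 for each 1-bit:
2^0 + 2^1 + 2^3 + 2^5 + 2^8 + 2^9 + 2^11 + 2^13 + 2^16 + 2^17 + 2^18
= 1 + 2 + 8 + 32 + 256 + 512 + 2048 + 8192 + 65536 + 131072 + 262144
= 469803



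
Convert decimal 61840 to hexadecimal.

Using repeated division by 16 (digits 10–15 are A–F):
61840 ÷ 16 = 3865 remainder 0
3865 ÷ 16 = 241 remainder 9
241 ÷ 16 = 15 remainder 1
15 ÷ 16 = 0 remainder 15 (F)
Reading remainders bottom to top: F190



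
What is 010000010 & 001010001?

AND: 1 only when both bits are 1
  010000010
& 001010001
-----------
  000000000
Decimal: 130 & 81 = 0



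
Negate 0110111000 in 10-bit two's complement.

Original: 0110111000
Step 1 - Invert all bits: 1001000111
Step 2 - Add 1: 1001001000
Verification: 0110111000 + 1001001000 = 10000000000; discarding the end carry (carry out of the top bit) leaves the 10-bit value 0000000000, as required for x + (-x)



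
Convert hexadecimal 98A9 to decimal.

Expand by place value (powers of 16):
Digit values: A = 10
98A9 = 9 × 16^3 + 8 × 16^2 + 10 × 16^1 + 9 × 16^0
= 9 × 4096 + 8 × 256 + 10 × 16 + 9 × 1
= 36864 + 2048 + 160 + 9
= 39081



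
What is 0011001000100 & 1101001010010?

AND: 1 only when both bits are 1
  0011001000100
& 1101001010010
---------------
  0001001000000
Decimal: 1604 & 6738 = 576



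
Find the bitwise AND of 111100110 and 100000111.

AND: 1 only when both bits are 1
  111100110
& 100000111
-----------
  100000110
Decimal: 486 & 263 = 262



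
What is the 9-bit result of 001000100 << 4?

Original: 001000100 (decimal 68)
Shift left by 4 positions
Append 4 zeros on the right and drop the 4 high bits that overflow the 9-bit width
Result: 001000000 (decimal 64)
Equivalent: 68 << 4 = 68 × 2^4 = 1088, truncated to 9 bits = 64



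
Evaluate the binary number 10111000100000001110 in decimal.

Sum of powers of 2 for each 1-bit:
2^1 + 2^2 + 2^3 + 2^11 + 2^15 + 2^16 + 2^17 + 2^19
= 2 + 4 + 8 + 2048 + 32768 + 65536 + 131072 + 524288
= 755726



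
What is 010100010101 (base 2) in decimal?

Sum of powers of 2 for each 1-bit:
2^0 + 2^2 + 2^4 + 2^8 + 2^10
= 1 + 4 + 16 + 256 + 1024
= 1301



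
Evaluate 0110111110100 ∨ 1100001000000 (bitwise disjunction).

OR: 1 when either bit is 1
  0110111110100
| 1100001000000
---------------
  1110111110100
Decimal: 3572 | 6208 = 7668



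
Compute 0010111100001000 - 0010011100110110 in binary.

Method 1 - Direct subtraction (column by column from the right: bit − bit − borrow-in; if negative, add 2 and borrow 1 from the next column):
borrow: 0000111111101100
        0010111100001000
-       0010011100110110
------------------------
        0000011111010010

Method 2 - Add two's complement:
Two's complement of 0010011100110110: invert → 1101100011001001, add 1 → 1101100011001010
  0010111100001000
+ 1101100011001010
------------------
 10000011111010010  (end carry out of the top bit = 1)
Discarding the end carry: 0000011111010010
Decimal check:
  0010111100001000 = 8192 + 2048 + 1024 + 512 + 256 + 8 = 12040
  0010011100110110 = 8192 + 1024 + 512 + 256 + 32 + 16 + 4 + 2 = 10038
  12040 - 10038 = 2002, and 0000011111010010 = 1024 + 512 + 256 + 128 + 64 + 16 + 2 = 2002 ✓



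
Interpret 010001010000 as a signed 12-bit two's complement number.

Binary: 010001010000
Sign bit: 0 (non-negative)
Read directly as an unsigned value:
010001010000 = 1024 + 64 + 16 = 1104
Value: 1104



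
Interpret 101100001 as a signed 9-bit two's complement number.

Binary: 101100001
Sign bit: 1 (negative)
Invert: 010011110
Add 1:  010011111
Magnitude: 010011111 = 128 + 16 + 8 + 4 + 2 + 1 = 159
Value: -159



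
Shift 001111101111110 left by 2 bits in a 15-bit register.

Original: 001111101111110 (decimal 8062)
Shift left by 2 positions
Append 2 zeros on the right
Result: 111110111111000 (decimal 32248)
Equivalent: 8062 << 2 = 8062 × 2^2 = 32248



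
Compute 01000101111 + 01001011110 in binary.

Add column by column from the right: bit + bit + carry-in; write the sum mod 2, carry 1 when the sum is 2 or 3.
carry:  10011111100
        01000101111
+       01001011110
-------------------
       010010001101
(the carry out of the leftmost column, 0, becomes the leading bit)
Decimal check:
  01000101111 = 512 + 32 + 8 + 4 + 2 + 1 = 559
  01001011110 = 512 + 64 + 16 + 8 + 4 + 2 = 606
  559 + 606 = 1165, and 010010001101 = 1024 + 128 + 8 + 4 + 1 = 1165 ✓



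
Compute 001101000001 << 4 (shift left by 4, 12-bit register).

Original: 001101000001 (decimal 833)
Shift left by 4 positions
Append 4 zeros on the right and drop the 4 high bits that overflow the 12-bit width
Result: 010000010000 (decimal 1040)
Equivalent: 833 << 4 = 833 × 2^4 = 13328, truncated to 12 bits = 1040



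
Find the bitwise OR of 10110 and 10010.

OR: 1 when either bit is 1
  10110
| 10010
-------
  10110
Decimal: 22 | 18 = 22



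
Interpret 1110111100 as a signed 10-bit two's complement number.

Binary: 1110111100
Sign bit: 1 (negative)
Invert: 0001000011
Add 1:  0001000100
Magnitude: 0001000100 = 64 + 4 = 68
Value: -68



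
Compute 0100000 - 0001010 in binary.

Method 1 - Direct subtraction (column by column from the right: bit − bit − borrow-in; if negative, add 2 and borrow 1 from the next column):
borrow: 0111100
        0100000
-       0001010
---------------
        0010110

Method 2 - Add two's complement:
Two's complement of 0001010: invert → 1110101, add 1 → 1110110
  0100000
+ 1110110
---------
 10010110  (end carry out of the top bit = 1)
Discarding the end carry: 0010110
Decimal check:
  0100000 = 32
  0001010 = 8 + 2 = 10
  32 - 10 = 22, and 0010110 = 16 + 4 + 2 = 22 ✓



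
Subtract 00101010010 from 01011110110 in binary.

Method 1 - Direct subtraction (column by column from the right: bit − bit − borrow-in; if negative, add 2 and borrow 1 from the next column):
borrow: 01000000000
        01011110110
-       00101010010
-------------------
        00110100100

Method 2 - Add two's complement:
Two's complement of 00101010010: invert → 11010101101, add 1 → 11010101110
  01011110110
+ 11010101110
-------------
 100110100100  (end carry out of the top bit = 1)
Discarding the end carry: 00110100100
Decimal check:
  01011110110 = 512 + 128 + 64 + 32 + 16 + 4 + 2 = 758
  00101010010 = 256 + 64 + 16 + 2 = 338
  758 - 338 = 420, and 00110100100 = 256 + 128 + 32 + 4 = 420 ✓



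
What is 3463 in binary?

Using repeated division by 2:
3463 ÷ 2 = 1731 remainder 1
1731 ÷ 2 = 865 remainder 1
865 ÷ 2 = 432 remainder 1
432 ÷ 2 = 216 remainder 0
216 ÷ 2 = 108 remainder 0
108 ÷ 2 = 54 remainder 0
54 ÷ 2 = 27 remainder 0
27 ÷ 2 = 13 remainder 1
13 ÷ 2 = 6 remainder 1
6 ÷ 2 = 3 remainder 0
3 ÷ 2 = 1 remainder 1
1 ÷ 2 = 0 remainder 1
Reading remainders bottom to top: 110110000111



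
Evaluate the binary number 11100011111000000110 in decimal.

Sum of powers of 2 for each 1-bit:
2^1 + 2^2 + 2^9 + 2^10 + 2^11 + 2^12 + 2^13 + 2^17 + 2^18 + 2^19
= 2 + 4 + 512 + 1024 + 2048 + 4096 + 8192 + 131072 + 262144 + 524288
= 933382



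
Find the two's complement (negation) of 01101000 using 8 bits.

Original: 01101000
Step 1 - Invert all bits: 10010111
Step 2 - Add 1: 10011000
Verification: 01101000 + 10011000 = 100000000; discarding the end carry (carry out of the top bit) leaves the 8-bit value 00000000, as required for x + (-x)



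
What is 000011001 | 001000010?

OR: 1 when either bit is 1
  000011001
| 001000010
-----------
  001011011
Decimal: 25 | 66 = 91



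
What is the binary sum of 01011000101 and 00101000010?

Add column by column from the right: bit + bit + carry-in; write the sum mod 2, carry 1 when the sum is 2 or 3.
carry:  11110000000
        01011000101
+       00101000010
-------------------
       010000000111
(the carry out of the leftmost column, 0, becomes the leading bit)
Decimal check:
  01011000101 = 512 + 128 + 64 + 4 + 1 = 709
  00101000010 = 256 + 64 + 2 = 322
  709 + 322 = 1031, and 010000000111 = 1024 + 4 + 2 + 1 = 1031 ✓



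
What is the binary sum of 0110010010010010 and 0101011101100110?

Add column by column from the right: bit + bit + carry-in; write the sum mod 2, carry 1 when the sum is 2 or 3.
carry:  1000100000001100
        0110010010010010
+       0101011101100110
------------------------
       01011101111111000
(the carry out of the leftmost column, 0, becomes the leading bit)
Decimal check:
  0110010010010010 = 16384 + 8192 + 1024 + 128 + 16 + 2 = 25746
  0101011101100110 = 16384 + 4096 + 1024 + 512 + 256 + 64 + 32 + 4 + 2 = 22374
  25746 + 22374 = 48120, and 01011101111111000 = 32768 + 8192 + 4096 + 2048 + 512 + 256 + 128 + 64 + 32 + 16 + 8 = 48120 ✓



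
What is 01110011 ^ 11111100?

XOR: 1 when bits differ
  01110011
^ 11111100
----------
  10001111
Decimal: 115 ^ 252 = 143



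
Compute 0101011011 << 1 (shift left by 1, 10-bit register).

Original: 0101011011 (decimal 347)
Shift left by 1 position
Append 1 zero on the right
Result: 1010110110 (decimal 694)
Equivalent: 347 << 1 = 347 × 2^1 = 694



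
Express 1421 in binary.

Using repeated division by 2:
1421 ÷ 2 = 710 remainder 1
710 ÷ 2 = 355 remainder 0
355 ÷ 2 = 177 remainder 1
177 ÷ 2 = 88 remainder 1
88 ÷ 2 = 44 remainder 0
44 ÷ 2 = 22 remainder 0
22 ÷ 2 = 11 remainder 0
11 ÷ 2 = 5 remainder 1
5 ÷ 2 = 2 remainder 1
2 ÷ 2 = 1 remainder 0
1 ÷ 2 = 0 remainder 1
Reading remainders bottom to top: 10110001101



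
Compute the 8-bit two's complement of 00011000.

Original: 00011000
Step 1 - Invert all bits: 11100111
Step 2 - Add 1: 11101000
Verification: 00011000 + 11101000 = 100000000; discarding the end carry (carry out of the top bit) leaves the 8-bit value 00000000, as required for x + (-x)



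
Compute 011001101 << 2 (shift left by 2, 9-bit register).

Original: 011001101 (decimal 205)
Shift left by 2 positions
Append 2 zeros on the right and drop the 2 high bits that overflow the 9-bit width
Result: 100110100 (decimal 308)
Equivalent: 205 << 2 = 205 × 2^2 = 820, truncated to 9 bits = 308



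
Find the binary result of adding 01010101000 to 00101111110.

Add column by column from the right: bit + bit + carry-in; write the sum mod 2, carry 1 when the sum is 2 or 3.
carry:  11111110000
        01010101000
+       00101111110
-------------------
       010000100110
(the carry out of the leftmost column, 0, becomes the leading bit)
Decimal check:
  01010101000 = 512 + 128 + 32 + 8 = 680
  00101111110 = 256 + 64 + 32 + 16 + 8 + 4 + 2 = 382
  680 + 382 = 1062, and 010000100110 = 1024 + 32 + 4 + 2 = 1062 ✓



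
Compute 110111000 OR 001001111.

OR: 1 when either bit is 1
  110111000
| 001001111
-----------
  111111111
Decimal: 440 | 79 = 511



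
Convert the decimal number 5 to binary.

Using repeated division by 2:
5 ÷ 2 = 2 remainder 1
2 ÷ 2 = 1 remainder 0
1 ÷ 2 = 0 remainder 1
Reading remainders bottom to top: 101



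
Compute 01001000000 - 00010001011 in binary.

Method 1 - Direct subtraction (column by column from the right: bit − bit − borrow-in; if negative, add 2 and borrow 1 from the next column):
borrow: 01101111110
        01001000000
-       00010001011
-------------------
        00110110101

Method 2 - Add two's complement:
Two's complement of 00010001011: invert → 11101110100, add 1 → 11101110101
  01001000000
+ 11101110101
-------------
 100110110101  (end carry out of the top bit = 1)
Discarding the end carry: 00110110101
Decimal check:
  01001000000 = 512 + 64 = 576
  00010001011 = 128 + 8 + 2 + 1 = 139
  576 - 139 = 437, and 00110110101 = 256 + 128 + 32 + 16 + 4 + 1 = 437 ✓



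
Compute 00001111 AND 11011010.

AND: 1 only when both bits are 1
  00001111
& 11011010
----------
  00001010
Decimal: 15 & 218 = 10



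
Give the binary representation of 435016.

Using repeated division by 2:
435016 ÷ 2 = 217508 remainder 0
217508 ÷ 2 = 108754 remainder 0
108754 ÷ 2 = 54377 remainder 0
54377 ÷ 2 = 27188 remainder 1
27188 ÷ 2 = 13594 remainder 0
13594 ÷ 2 = 6797 remainder 0
6797 ÷ 2 = 3398 remainder 1
3398 ÷ 2 = 1699 remainder 0
1699 ÷ 2 = 849 remainder 1
849 ÷ 2 = 424 remainder 1
424 ÷ 2 = 212 remainder 0
212 ÷ 2 = 106 remainder 0
106 ÷ 2 = 53 remainder 0
53 ÷ 2 = 26 remainder 1
26 ÷ 2 = 13 remainder 0
13 ÷ 2 = 6 remainder 1
6 ÷ 2 = 3 remainder 0
3 ÷ 2 = 1 remainder 1
1 ÷ 2 = 0 remainder 1
Reading remainders bottom to top: 1101010001101001000



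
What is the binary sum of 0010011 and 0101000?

Add column by column from the right: bit + bit + carry-in; write the sum mod 2, carry 1 when the sum is 2 or 3.
carry:  0000000
        0010011
+       0101000
---------------
       00111011
(the carry out of the leftmost column, 0, becomes the leading bit)
Decimal check:
  0010011 = 16 + 2 + 1 = 19
  0101000 = 32 + 8 = 40
  19 + 40 = 59, and 00111011 = 32 + 16 + 8 + 2 + 1 = 59 ✓



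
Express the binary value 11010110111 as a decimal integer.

Sum of powers of 2 for each 1-bit:
2^0 + 2^1 + 2^2 + 2^4 + 2^5 + 2^7 + 2^9 + 2^10
= 1 + 2 + 4 + 16 + 32 + 128 + 512 + 1024
= 1719



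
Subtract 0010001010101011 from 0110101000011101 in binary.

Method 1 - Direct subtraction (column by column from the right: bit − bit − borrow-in; if negative, add 2 and borrow 1 from the next column):
borrow: 0000111111000100
        0110101000011101
-       0010001010101011
------------------------
        0100011101110010

Method 2 - Add two's complement:
Two's complement of 0010001010101011: invert → 1101110101010100, add 1 → 1101110101010101
  0110101000011101
+ 1101110101010101
------------------
 10100011101110010  (end carry out of the top bit = 1)
Discarding the end carry: 0100011101110010
Decimal check:
  0110101000011101 = 16384 + 8192 + 2048 + 512 + 16 + 8 + 4 + 1 = 27165
  0010001010101011 = 8192 + 512 + 128 + 32 + 8 + 2 + 1 = 8875
  27165 - 8875 = 18290, and 0100011101110010 = 16384 + 1024 + 512 + 256 + 64 + 32 + 16 + 2 = 18290 ✓



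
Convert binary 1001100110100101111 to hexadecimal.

Group into 4-bit nibbles from right:
  0100 = 4
  1100 = C
  1101 = D
  0010 = 2
  1111 = F
Result: 4CD2F



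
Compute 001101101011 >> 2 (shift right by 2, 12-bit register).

Original: 001101101011 (decimal 875)
Shift right by 2 positions
Drop the 2 low bits; fill with zeros on the left
Result: 000011011010 (decimal 218)
Equivalent: 875 >> 2 = 875 ÷ 2^2 = 218



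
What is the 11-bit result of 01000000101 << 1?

Original: 01000000101 (decimal 517)
Shift left by 1 position
Append 1 zero on the right
Result: 10000001010 (decimal 1034)
Equivalent: 517 << 1 = 517 × 2^1 = 1034



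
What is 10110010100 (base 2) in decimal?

Sum of powers of 2 for each 1-bit:
2^2 + 2^4 + 2^7 + 2^8 + 2^10
= 4 + 16 + 128 + 256 + 1024
= 1428



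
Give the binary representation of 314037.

Using repeated division by 2:
314037 ÷ 2 = 157018 remainder 1
157018 ÷ 2 = 78509 remainder 0
78509 ÷ 2 = 39254 remainder 1
39254 ÷ 2 = 19627 remainder 0
19627 ÷ 2 = 9813 remainder 1
9813 ÷ 2 = 4906 remainder 1
4906 ÷ 2 = 2453 remainder 0
2453 ÷ 2 = 1226 remainder 1
1226 ÷ 2 = 613 remainder 0
613 ÷ 2 = 306 remainder 1
306 ÷ 2 = 153 remainder 0
153 ÷ 2 = 76 remainder 1
76 ÷ 2 = 38 remainder 0
38 ÷ 2 = 19 remainder 0
19 ÷ 2 = 9 remainder 1
9 ÷ 2 = 4 remainder 1
4 ÷ 2 = 2 remainder 0
2 ÷ 2 = 1 remainder 0
1 ÷ 2 = 0 remainder 1
Reading remainders bottom to top: 1001100101010110101



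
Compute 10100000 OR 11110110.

OR: 1 when either bit is 1
  10100000
| 11110110
----------
  11110110
Decimal: 160 | 246 = 246



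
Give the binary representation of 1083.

Using repeated division by 2:
1083 ÷ 2 = 541 remainder 1
541 ÷ 2 = 270 remainder 1
270 ÷ 2 = 135 remainder 0
135 ÷ 2 = 67 remainder 1
67 ÷ 2 = 33 remainder 1
33 ÷ 2 = 16 remainder 1
16 ÷ 2 = 8 remainder 0
8 ÷ 2 = 4 remainder 0
4 ÷ 2 = 2 remainder 0
2 ÷ 2 = 1 remainder 0
1 ÷ 2 = 0 remainder 1
Reading remainders bottom to top: 10000111011



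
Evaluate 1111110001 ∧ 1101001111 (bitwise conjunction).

AND: 1 only when both bits are 1
  1111110001
& 1101001111
------------
  1101000001
Decimal: 1009 & 847 = 833



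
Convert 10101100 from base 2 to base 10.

Sum of powers of 2 for each 1-bit:
2^2 + 2^3 + 2^5 + 2^7
= 4 + 8 + 32 + 128
= 172



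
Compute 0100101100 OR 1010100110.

OR: 1 when either bit is 1
  0100101100
| 1010100110
------------
  1110101110
Decimal: 300 | 678 = 942



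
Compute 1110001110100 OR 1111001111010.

OR: 1 when either bit is 1
  1110001110100
| 1111001111010
---------------
  1111001111110
Decimal: 7284 | 7802 = 7806



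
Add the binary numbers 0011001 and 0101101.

Add column by column from the right: bit + bit + carry-in; write the sum mod 2, carry 1 when the sum is 2 or 3.
carry:  1110010
        0011001
+       0101101
---------------
       01000110
(the carry out of the leftmost column, 0, becomes the leading bit)
Decimal check:
  0011001 = 16 + 8 + 1 = 25
  0101101 = 32 + 8 + 4 + 1 = 45
  25 + 45 = 70, and 01000110 = 64 + 4 + 2 = 70 ✓



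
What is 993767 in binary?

Using repeated division by 2:
993767 ÷ 2 = 496883 remainder 1
496883 ÷ 2 = 248441 remainder 1
248441 ÷ 2 = 124220 remainder 1
124220 ÷ 2 = 62110 remainder 0
62110 ÷ 2 = 31055 remainder 0
31055 ÷ 2 = 15527 remainder 1
15527 ÷ 2 = 7763 remainder 1
7763 ÷ 2 = 3881 remainder 1
3881 ÷ 2 = 1940 remainder 1
1940 ÷ 2 = 970 remainder 0
970 ÷ 2 = 485 remainder 0
485 ÷ 2 = 242 remainder 1
242 ÷ 2 = 121 remainder 0
121 ÷ 2 = 60 remainder 1
60 ÷ 2 = 30 remainder 0
30 ÷ 2 = 15 remainder 0
15 ÷ 2 = 7 remainder 1
7 ÷ 2 = 3 remainder 1
3 ÷ 2 = 1 remainder 1
1 ÷ 2 = 0 remainder 1
Reading remainders bottom to top: 11110010100111100111



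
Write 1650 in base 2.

Using repeated division by 2:
1650 ÷ 2 = 825 remainder 0
825 ÷ 2 = 412 remainder 1
412 ÷ 2 = 206 remainder 0
206 ÷ 2 = 103 remainder 0
103 ÷ 2 = 51 remainder 1
51 ÷ 2 = 25 remainder 1
25 ÷ 2 = 12 remainder 1
12 ÷ 2 = 6 remainder 0
6 ÷ 2 = 3 remainder 0
3 ÷ 2 = 1 remainder 1
1 ÷ 2 = 0 remainder 1
Reading remainders bottom to top: 11001110010



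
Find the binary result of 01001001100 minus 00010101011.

Method 1 - Direct subtraction (column by column from the right: bit − bit − borrow-in; if negative, add 2 and borrow 1 from the next column):
borrow: 01101000110
        01001001100
-       00010101011
-------------------
        00110100001

Method 2 - Add two's complement:
Two's complement of 00010101011: invert → 11101010100, add 1 → 11101010101
  01001001100
+ 11101010101
-------------
 100110100001  (end carry out of the top bit = 1)
Discarding the end carry: 00110100001
Decimal check:
  01001001100 = 512 + 64 + 8 + 4 = 588
  00010101011 = 128 + 32 + 8 + 2 + 1 = 171
  588 - 171 = 417, and 00110100001 = 256 + 128 + 32 + 1 = 417 ✓



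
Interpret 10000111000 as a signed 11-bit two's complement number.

Binary: 10000111000
Sign bit: 1 (negative)
Invert: 01111000111
Add 1:  01111001000
Magnitude: 01111001000 = 512 + 256 + 128 + 64 + 8 = 968
Value: -968



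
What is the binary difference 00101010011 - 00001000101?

Method 1 - Direct subtraction (column by column from the right: bit − bit − borrow-in; if negative, add 2 and borrow 1 from the next column):
borrow: 00000011000
        00101010011
-       00001000101
-------------------
        00100001110

Method 2 - Add two's complement:
Two's complement of 00001000101: invert → 11110111010, add 1 → 11110111011
  00101010011
+ 11110111011
-------------
 100100001110  (end carry out of the top bit = 1)
Discarding the end carry: 00100001110
Decimal check:
  00101010011 = 256 + 64 + 16 + 2 + 1 = 339
  00001000101 = 64 + 4 + 1 = 69
  339 - 69 = 270, and 00100001110 = 256 + 8 + 4 + 2 = 270 ✓



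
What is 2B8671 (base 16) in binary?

Convert each hex digit to 4 bits:
  2 = 0010
  B = 1011
  8 = 1000
  6 = 0110
  7 = 0111
  1 = 0001
Concatenate: 001010111000011001110001



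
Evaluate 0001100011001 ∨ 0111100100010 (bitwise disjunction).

OR: 1 when either bit is 1
  0001100011001
| 0111100100010
---------------
  0111100111011
Decimal: 793 | 3874 = 3899



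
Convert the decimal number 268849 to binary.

Using repeated division by 2:
268849 ÷ 2 = 134424 remainder 1
134424 ÷ 2 = 67212 remainder 0
67212 ÷ 2 = 33606 remainder 0
33606 ÷ 2 = 16803 remainder 0
16803 ÷ 2 = 8401 remainder 1
8401 ÷ 2 = 4200 remainder 1
4200 ÷ 2 = 2100 remainder 0
2100 ÷ 2 = 1050 remainder 0
1050 ÷ 2 = 525 remainder 0
525 ÷ 2 = 262 remainder 1
262 ÷ 2 = 131 remainder 0
131 ÷ 2 = 65 remainder 1
65 ÷ 2 = 32 remainder 1
32 ÷ 2 = 16 remainder 0
16 ÷ 2 = 8 remainder 0
8 ÷ 2 = 4 remainder 0
4 ÷ 2 = 2 remainder 0
2 ÷ 2 = 1 remainder 0
1 ÷ 2 = 0 remainder 1
Reading remainders bottom to top: 1000001101000110001



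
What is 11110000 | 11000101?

OR: 1 when either bit is 1
  11110000
| 11000101
----------
  11110101
Decimal: 240 | 197 = 245



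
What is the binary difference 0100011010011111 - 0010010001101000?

Method 1 - Direct subtraction (column by column from the right: bit − bit − borrow-in; if negative, add 2 and borrow 1 from the next column):
borrow: 0100000011000000
        0100011010011111
-       0010010001101000
------------------------
        0010001000110111

Method 2 - Add two's complement:
Two's complement of 0010010001101000: invert → 1101101110010111, add 1 → 1101101110011000
  0100011010011111
+ 1101101110011000
------------------
 10010001000110111  (end carry out of the top bit = 1)
Discarding the end carry: 0010001000110111
Decimal check:
  0100011010011111 = 16384 + 1024 + 512 + 128 + 16 + 8 + 4 + 2 + 1 = 18079
  0010010001101000 = 8192 + 1024 + 64 + 32 + 8 = 9320
  18079 - 9320 = 8759, and 0010001000110111 = 8192 + 512 + 32 + 16 + 4 + 2 + 1 = 8759 ✓



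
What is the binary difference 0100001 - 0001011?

Method 1 - Direct subtraction (column by column from the right: bit − bit − borrow-in; if negative, add 2 and borrow 1 from the next column):
borrow: 0111100
        0100001
-       0001011
---------------
        0010110

Method 2 - Add two's complement:
Two's complement of 0001011: invert → 1110100, add 1 → 1110101
  0100001
+ 1110101
---------
 10010110  (end carry out of the top bit = 1)
Discarding the end carry: 0010110
Decimal check:
  0100001 = 32 + 1 = 33
  0001011 = 8 + 2 + 1 = 11
  33 - 11 = 22, and 0010110 = 16 + 4 + 2 = 22 ✓



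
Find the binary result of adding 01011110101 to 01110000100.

Add column by column from the right: bit + bit + carry-in; write the sum mod 2, carry 1 when the sum is 2 or 3.
carry:  11100001000
        01011110101
+       01110000100
-------------------
       011001111001
(the carry out of the leftmost column, 0, becomes the leading bit)
Decimal check:
  01011110101 = 512 + 128 + 64 + 32 + 16 + 4 + 1 = 757
  01110000100 = 512 + 256 + 128 + 4 = 900
  757 + 900 = 1657, and 011001111001 = 1024 + 512 + 64 + 32 + 16 + 8 + 1 = 1657 ✓



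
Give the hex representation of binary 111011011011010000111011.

Group into 4-bit nibbles from right:
  1110 = E
  1101 = D
  1011 = B
  0100 = 4
  0011 = 3
  1011 = B
Result: EDB43B



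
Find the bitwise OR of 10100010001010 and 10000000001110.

OR: 1 when either bit is 1
  10100010001010
| 10000000001110
----------------
  10100010001110
Decimal: 10378 | 8206 = 10382



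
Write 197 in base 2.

Using repeated division by 2:
197 ÷ 2 = 98 remainder 1
98 ÷ 2 = 49 remainder 0
49 ÷ 2 = 24 remainder 1
24 ÷ 2 = 12 remainder 0
12 ÷ 2 = 6 remainder 0
6 ÷ 2 = 3 remainder 0
3 ÷ 2 = 1 remainder 1
1 ÷ 2 = 0 remainder 1
Reading remainders bottom to top: 11000101



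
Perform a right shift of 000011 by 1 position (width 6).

Original: 000011 (decimal 3)
Shift right by 1 position
Drop the 1 low bit; fill with zero on the left
Result: 000001 (decimal 1)
Equivalent: 3 >> 1 = 3 ÷ 2^1 = 1



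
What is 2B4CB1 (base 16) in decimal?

Expand by place value (powers of 16):
Digit values: B = 11, C = 12
2B4CB1 = 2 × 16^5 + 11 × 16^4 + 4 × 16^3 + 12 × 16^2 + 11 × 16^1 + 1 × 16^0
= 2 × 1048576 + 11 × 65536 + 4 × 4096 + 12 × 256 + 11 × 16 + 1 × 1
= 2097152 + 720896 + 16384 + 3072 + 176 + 1
= 2837681



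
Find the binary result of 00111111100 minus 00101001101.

Method 1 - Direct subtraction (column by column from the right: bit − bit − borrow-in; if negative, add 2 and borrow 1 from the next column):
borrow: 00000011110
        00111111100
-       00101001101
-------------------
        00010101111

Method 2 - Add two's complement:
Two's complement of 00101001101: invert → 11010110010, add 1 → 11010110011
  00111111100
+ 11010110011
-------------
 100010101111  (end carry out of the top bit = 1)
Discarding the end carry: 00010101111
Decimal check:
  00111111100 = 256 + 128 + 64 + 32 + 16 + 8 + 4 = 508
  00101001101 = 256 + 64 + 8 + 4 + 1 = 333
  508 - 333 = 175, and 00010101111 = 128 + 32 + 8 + 4 + 2 + 1 = 175 ✓



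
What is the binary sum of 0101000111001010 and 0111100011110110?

Add column by column from the right: bit + bit + carry-in; write the sum mod 2, carry 1 when the sum is 2 or 3.
carry:  1110001111111100
        0101000111001010
+       0111100011110110
------------------------
       01100101011000000
(the carry out of the leftmost column, 0, becomes the leading bit)
Decimal check:
  0101000111001010 = 16384 + 4096 + 256 + 128 + 64 + 8 + 2 = 20938
  0111100011110110 = 16384 + 8192 + 4096 + 2048 + 128 + 64 + 32 + 16 + 4 + 2 = 30966
  20938 + 30966 = 51904, and 01100101011000000 = 32768 + 16384 + 2048 + 512 + 128 + 64 = 51904 ✓



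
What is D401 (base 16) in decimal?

Expand by place value (powers of 16):
Digit values: D = 13
D401 = 13 × 16^3 + 4 × 16^2 + 0 × 16^1 + 1 × 16^0
= 13 × 4096 + 4 × 256 + 0 × 16 + 1 × 1
= 53248 + 1024 + 0 + 1
= 54273



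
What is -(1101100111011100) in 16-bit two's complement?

Original (sign bit 1, negative): 1101100111011100
Step 1 - Invert all bits: 0010011000100011
Step 2 - Add 1: 0010011000100100
Verification: 1101100111011100 + 0010011000100100 = 10000000000000000; discarding the end carry (carry out of the top bit) leaves the 16-bit value 0000000000000000, as required for x + (-x)



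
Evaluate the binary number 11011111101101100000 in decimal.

Sum of powers of 2 for each 1-bit:
2^5 + 2^6 + 2^8 + 2^9 + 2^11 + 2^12 + 2^13 + 2^14 + 2^15 + 2^16 + 2^18 + 2^19
= 32 + 64 + 256 + 512 + 2048 + 4096 + 8192 + 16384 + 32768 + 65536 + 262144 + 524288
= 916320



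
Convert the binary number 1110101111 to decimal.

Sum of powers of 2 for each 1-bit:
2^0 + 2^1 + 2^2 + 2^3 + 2^5 + 2^7 + 2^8 + 2^9
= 1 + 2 + 4 + 8 + 32 + 128 + 256 + 512
= 943



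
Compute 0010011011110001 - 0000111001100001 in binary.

Method 1 - Direct subtraction (column by column from the right: bit − bit − borrow-in; if negative, add 2 and borrow 1 from the next column):
borrow: 0011000000000000
        0010011011110001
-       0000111001100001
------------------------
        0001100010010000

Method 2 - Add two's complement:
Two's complement of 0000111001100001: invert → 1111000110011110, add 1 → 1111000110011111
  0010011011110001
+ 1111000110011111
------------------
 10001100010010000  (end carry out of the top bit = 1)
Discarding the end carry: 0001100010010000
Decimal check:
  0010011011110001 = 8192 + 1024 + 512 + 128 + 64 + 32 + 16 + 1 = 9969
  0000111001100001 = 2048 + 1024 + 512 + 64 + 32 + 1 = 3681
  9969 - 3681 = 6288, and 0001100010010000 = 4096 + 2048 + 128 + 16 = 6288 ✓



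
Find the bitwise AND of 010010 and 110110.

AND: 1 only when both bits are 1
  010010
& 110110
--------
  010010
Decimal: 18 & 54 = 18



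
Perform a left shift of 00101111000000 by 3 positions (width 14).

Original: 00101111000000 (decimal 3008)
Shift left by 3 positions
Append 3 zeros on the right and drop the 3 high bits that overflow the 14-bit width
Result: 01111000000000 (decimal 7680)
Equivalent: 3008 << 3 = 3008 × 2^3 = 24064, truncated to 14 bits = 7680



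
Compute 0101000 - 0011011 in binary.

Method 1 - Direct subtraction (column by column from the right: bit − bit − borrow-in; if negative, add 2 and borrow 1 from the next column):
borrow: 0111110
        0101000
-       0011011
---------------
        0001101

Method 2 - Add two's complement:
Two's complement of 0011011: invert → 1100100, add 1 → 1100101
  0101000
+ 1100101
---------
 10001101  (end carry out of the top bit = 1)
Discarding the end carry: 0001101
Decimal check:
  0101000 = 32 + 8 = 40
  0011011 = 16 + 8 + 2 + 1 = 27
  40 - 27 = 13, and 0001101 = 8 + 4 + 1 = 13 ✓



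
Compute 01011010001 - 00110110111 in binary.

Method 1 - Direct subtraction (column by column from the right: bit − bit − borrow-in; if negative, add 2 and borrow 1 from the next column):
borrow: 01001111100
        01011010001
-       00110110111
-------------------
        00100011010

Method 2 - Add two's complement:
Two's complement of 00110110111: invert → 11001001000, add 1 → 11001001001
  01011010001
+ 11001001001
-------------
 100100011010  (end carry out of the top bit = 1)
Discarding the end carry: 00100011010
Decimal check:
  01011010001 = 512 + 128 + 64 + 16 + 1 = 721
  00110110111 = 256 + 128 + 32 + 16 + 4 + 2 + 1 = 439
  721 - 439 = 282, and 00100011010 = 256 + 16 + 8 + 2 = 282 ✓



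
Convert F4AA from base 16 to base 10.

Expand by place value (powers of 16):
Digit values: F = 15, A = 10
F4AA = 15 × 16^3 + 4 × 16^2 + 10 × 16^1 + 10 × 16^0
= 15 × 4096 + 4 × 256 + 10 × 16 + 10 × 1
= 61440 + 1024 + 160 + 10
= 62634



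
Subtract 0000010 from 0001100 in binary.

Method 1 - Direct subtraction (column by column from the right: bit − bit − borrow-in; if negative, add 2 and borrow 1 from the next column):
borrow: 0000100
        0001100
-       0000010
---------------
        0001010

Method 2 - Add two's complement:
Two's complement of 0000010: invert → 1111101, add 1 → 1111110
  0001100
+ 1111110
---------
 10001010  (end carry out of the top bit = 1)
Discarding the end carry: 0001010
Decimal check:
  0001100 = 8 + 4 = 12
  0000010 = 2
  12 - 2 = 10, and 0001010 = 8 + 2 = 10 ✓

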